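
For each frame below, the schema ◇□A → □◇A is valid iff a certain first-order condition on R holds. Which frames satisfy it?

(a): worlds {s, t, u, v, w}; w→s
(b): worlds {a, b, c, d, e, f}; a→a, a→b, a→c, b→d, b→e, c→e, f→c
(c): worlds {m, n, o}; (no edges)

The schema corresponds to convergence: ∀x ∀y ∀z (Rxy ∧ Rxz → ∃w (Ryw ∧ Rzw)).
(a): fails — Rws and Rws but s and s have no common successor.
(b): fails — Rab and Raa but b and a have no common successor.
(c): satisfies the condition.

(c)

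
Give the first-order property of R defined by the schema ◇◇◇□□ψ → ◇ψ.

This is a Sahlqvist (Geach-type) schema ◇^3□^2ψ → □^0◇^1ψ.
First-order correspondent: ∀x ∀y (xR³y → ∃w (yR²w ∧ xRw)).

∀x ∀y (xR³y → ∃w (yR²w ∧ xRw))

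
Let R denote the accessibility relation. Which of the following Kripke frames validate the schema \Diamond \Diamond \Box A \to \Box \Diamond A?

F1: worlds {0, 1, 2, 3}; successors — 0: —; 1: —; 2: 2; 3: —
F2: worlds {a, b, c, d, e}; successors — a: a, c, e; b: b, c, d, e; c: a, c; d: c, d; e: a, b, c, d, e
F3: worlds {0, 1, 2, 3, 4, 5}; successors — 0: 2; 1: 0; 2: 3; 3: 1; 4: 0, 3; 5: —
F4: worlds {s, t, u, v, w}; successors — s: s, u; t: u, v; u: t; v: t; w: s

F1, F2

This is the axiom for a generalized confluence (Geach) condition; its first-order frame correspondent is \forall x \forall y \forall z ((x R^2 y \wedge xRz) \to \exists w (yRw \wedge zRw)).
F1: holds.
F2: holds.
F3: fails — 0R²3, 0R2 but no w with 3Rw and 2Rw.
F4: fails — sR²s, sRu but no w* with sRw* and uRw*.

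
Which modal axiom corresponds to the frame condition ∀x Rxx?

A defining formula is □ψ → ψ (the T axiom).
Suppose □ψ→ψ is valid. At any x set V(ψ)={w : Rxw}. Then □ψ holds at x, so ψ holds at x, i.e. Rxx.

□ψ → ψ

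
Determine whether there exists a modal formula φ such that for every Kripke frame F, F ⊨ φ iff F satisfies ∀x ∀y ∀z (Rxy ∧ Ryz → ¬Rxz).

Any modally definable frame class is closed under surjective bounded morphisms.
The 3-cycle (worlds 0,1,2 with 0→1→2→0) is intransitive. Mapping every world to a single reflexive point • is a surjective bounded morphism; the reflexive point is not intransitive (R••∧R•• but R••).
Hence intransitivity is not modally definable.

Not modally definable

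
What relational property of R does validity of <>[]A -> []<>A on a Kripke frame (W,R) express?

convergence

This is the .2 axiom.
Its frame correspondent is convergence — forall x forall y forall z (Rxy & Rxz -> exists w (Ryw & Rzw)).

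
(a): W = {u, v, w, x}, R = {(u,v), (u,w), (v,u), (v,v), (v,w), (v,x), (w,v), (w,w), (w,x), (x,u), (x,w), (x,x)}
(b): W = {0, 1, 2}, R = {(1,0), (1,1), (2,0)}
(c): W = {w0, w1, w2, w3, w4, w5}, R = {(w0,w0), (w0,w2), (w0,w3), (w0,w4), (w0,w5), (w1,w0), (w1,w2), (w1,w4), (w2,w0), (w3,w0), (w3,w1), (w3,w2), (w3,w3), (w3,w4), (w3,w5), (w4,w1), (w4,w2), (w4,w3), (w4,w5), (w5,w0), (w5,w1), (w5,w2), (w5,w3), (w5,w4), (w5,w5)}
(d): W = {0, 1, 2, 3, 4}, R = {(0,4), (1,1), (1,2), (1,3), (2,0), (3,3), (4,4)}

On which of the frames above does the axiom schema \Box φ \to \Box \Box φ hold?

(b)

Frame correspondent (Sahlqvist): \forall x \forall y \forall z (Rxy \wedge Ryz \to Rxz) — i.e. transitivity.
(a): fails — Ruv and Rvu but not Ruu.
(b): satisfies the condition.
(c): fails — Rw1w4 and Rw4w3 but not Rw1w3.
(d): fails — R12 and R20 but not R10.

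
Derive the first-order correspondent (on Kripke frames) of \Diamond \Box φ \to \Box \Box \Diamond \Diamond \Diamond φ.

This is a Sahlqvist (Geach-type) schema ◇^1□^1φ → □^2◇^3φ.
Minimal-valuation argument: fix x; take any y with xR^1y and any z with xR^2z. Set V(φ) to the set of worlds R-reachable from y in exactly 1 step. Then □^1φ holds at y, so the antecedent holds at x; validity forces ◇^3φ at z, giving a w with zR^3w and yR^1w.
First-order correspondent: \forall x \forall y \forall z ((xRy \wedge x R^2 z) \to \exists w (yRw \wedge z R^3 w)).

\forall x \forall y \forall z ((xRy \wedge x R^2 z) \to \exists w (yRw \wedge z R^3 w))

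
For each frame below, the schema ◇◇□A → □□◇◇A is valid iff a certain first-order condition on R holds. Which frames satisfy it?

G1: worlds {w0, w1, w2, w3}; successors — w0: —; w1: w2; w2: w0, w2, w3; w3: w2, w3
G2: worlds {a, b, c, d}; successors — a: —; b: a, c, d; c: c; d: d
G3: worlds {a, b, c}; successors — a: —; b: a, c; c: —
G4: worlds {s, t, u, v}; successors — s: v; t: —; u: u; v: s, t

G3

This is the axiom for a generalized confluence (Geach) condition; its first-order frame correspondent is ∀x ∀y ∀z ((xR²y ∧ xR²z) → ∃w (yRw ∧ zR²w)).
G1: fails — w1R²w0, w1R²w0 but no w with w0Rw and w0R²w.
G2: fails — bR²c, bR²d but no w with cRw and dR²w.
G3: condition met.
G4: fails — sR²s, sR²s but no w with sRw and sR²w.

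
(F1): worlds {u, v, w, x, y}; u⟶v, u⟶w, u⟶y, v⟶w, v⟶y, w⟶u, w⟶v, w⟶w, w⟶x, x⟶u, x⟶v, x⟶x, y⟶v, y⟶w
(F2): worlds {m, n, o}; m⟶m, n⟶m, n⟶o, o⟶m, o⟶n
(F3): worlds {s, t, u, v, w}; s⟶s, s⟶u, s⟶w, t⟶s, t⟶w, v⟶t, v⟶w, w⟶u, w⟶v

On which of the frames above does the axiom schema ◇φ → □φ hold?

none

This is the axiom for partial functionality; its first-order frame correspondent is ∀x ∀y ∀z (Rxy ∧ Rxz → y = z).
(F1): fails — u sees both v and w.
(F2): fails — n sees both m and o.
(F3): fails — s sees both s and u.
Valid on no frame.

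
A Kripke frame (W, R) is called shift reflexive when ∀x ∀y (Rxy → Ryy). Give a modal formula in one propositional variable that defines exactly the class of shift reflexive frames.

□(□q → q)

A defining formula is □(□q → q) (the T□ axiom).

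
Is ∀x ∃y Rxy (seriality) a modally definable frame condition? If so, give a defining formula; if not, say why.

Definable; □p → ◇p defines it

The condition is seriality. A defining modal formula is □p → ◇p.
Suppose □p→◇p is valid. At any x set V(p)=W. Then □p at x, so ◇p at x, so x has a successor.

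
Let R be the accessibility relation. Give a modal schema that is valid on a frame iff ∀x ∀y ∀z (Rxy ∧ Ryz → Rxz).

This is transitivity; the standard corresponding axiom is 4: □p → □□p.

□p → □□p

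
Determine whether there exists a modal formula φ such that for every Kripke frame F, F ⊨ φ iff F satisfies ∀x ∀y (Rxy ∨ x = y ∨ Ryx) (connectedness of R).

No — not modally definable

If a class were modally definable it would be closed under disjoint unions (Goldblatt–Thomason).
Take 2 disjoint single-world reflexive frames: each is trivially connected, but their disjoint union has 2 worlds with no edge between distinct components, so it is not connected.
So no modal formula (or set of formulas) defines exactly the connected frames.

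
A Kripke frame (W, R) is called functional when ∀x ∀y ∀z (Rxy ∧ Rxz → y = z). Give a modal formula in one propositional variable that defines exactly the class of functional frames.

◇s → □s

This is partial functionality; the standard corresponding axiom is CD: ◇s → □s.
Suppose ◇s→□s is valid. Take Rxy, Rxz and set V(s)={y}. Then ◇s at x, so □s at x, so s at z, i.e. z=y.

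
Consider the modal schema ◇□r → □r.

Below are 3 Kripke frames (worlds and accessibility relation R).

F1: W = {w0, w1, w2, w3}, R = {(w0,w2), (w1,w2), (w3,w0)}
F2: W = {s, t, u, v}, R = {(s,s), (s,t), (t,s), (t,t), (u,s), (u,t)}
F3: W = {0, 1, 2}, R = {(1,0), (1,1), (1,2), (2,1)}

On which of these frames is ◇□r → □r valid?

This is the axiom for the Euclidean property; its first-order frame correspondent is ∀x ∀y ∀z (Rxy ∧ Rxz → Ryz).
F1: fails — Rw0w2 and Rw0w2 but not Rw2w2.
F2: condition met.
F3: fails — R12 and R12 but not R22.

F2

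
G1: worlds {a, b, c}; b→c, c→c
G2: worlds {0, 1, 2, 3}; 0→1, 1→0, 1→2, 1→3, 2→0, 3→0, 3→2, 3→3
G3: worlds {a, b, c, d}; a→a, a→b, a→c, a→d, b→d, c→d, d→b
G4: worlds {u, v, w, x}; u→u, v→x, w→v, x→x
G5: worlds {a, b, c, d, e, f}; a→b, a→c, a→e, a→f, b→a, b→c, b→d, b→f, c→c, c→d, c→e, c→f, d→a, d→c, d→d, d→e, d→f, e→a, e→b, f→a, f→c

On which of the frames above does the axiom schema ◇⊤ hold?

G2, G3, G4, G5

This is the axiom for seriality; its first-order frame correspondent is ∀x ∃y Rxy.
G1: fails — world a has no successor.
G2: ✓.
G3: ✓.
G4: ✓.
G5: ✓.
Valid on: G2, G3, G4, G5.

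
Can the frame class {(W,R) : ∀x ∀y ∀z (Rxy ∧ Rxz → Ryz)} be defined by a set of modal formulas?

Yes: it is the Euclidean property, defined by the 5 schema ◇r → □◇r.
Suppose ◇r→□◇r is valid. Take Rxy, Rxz and set V(r)={y}. Then ◇r at x, so □◇r at x, so ◇r at z, so some w with Rzw has r; w=y, i.e. Rzy. By symmetry of the argument, Ryz.

Yes, by ◇r → □◇r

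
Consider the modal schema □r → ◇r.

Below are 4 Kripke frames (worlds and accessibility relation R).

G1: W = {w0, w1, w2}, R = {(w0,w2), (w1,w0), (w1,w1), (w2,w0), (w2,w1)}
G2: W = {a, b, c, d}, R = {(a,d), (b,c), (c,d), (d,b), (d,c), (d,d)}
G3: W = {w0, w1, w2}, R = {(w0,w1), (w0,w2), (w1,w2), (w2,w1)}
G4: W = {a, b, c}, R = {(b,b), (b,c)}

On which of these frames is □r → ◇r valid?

G1, G2, G3

The schema corresponds to seriality: ∀x ∃y Rxy.
G1: holds.
G2: holds.
G3: holds.
G4: fails — world a has no successor.
Valid on: G1, G2, G3.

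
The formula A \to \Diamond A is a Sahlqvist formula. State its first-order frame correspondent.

Reflexivity

This schema is equivalent to the T axiom □A → A.
Its frame correspondent is reflexivity — \forall x Rxx.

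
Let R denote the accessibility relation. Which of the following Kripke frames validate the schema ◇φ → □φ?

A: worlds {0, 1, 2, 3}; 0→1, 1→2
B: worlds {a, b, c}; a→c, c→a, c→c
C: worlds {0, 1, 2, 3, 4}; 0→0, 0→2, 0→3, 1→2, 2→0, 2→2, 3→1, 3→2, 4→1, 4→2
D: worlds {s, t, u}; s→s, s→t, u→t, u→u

A

This is the axiom for partial functionality; its first-order frame correspondent is ∀x ∀y ∀z (Rxy ∧ Rxz → y = z).
A: condition met.
B: fails — c sees both a and c.
C: fails — 0 sees both 0 and 2.
D: fails — s sees both s and t.
Valid on: A.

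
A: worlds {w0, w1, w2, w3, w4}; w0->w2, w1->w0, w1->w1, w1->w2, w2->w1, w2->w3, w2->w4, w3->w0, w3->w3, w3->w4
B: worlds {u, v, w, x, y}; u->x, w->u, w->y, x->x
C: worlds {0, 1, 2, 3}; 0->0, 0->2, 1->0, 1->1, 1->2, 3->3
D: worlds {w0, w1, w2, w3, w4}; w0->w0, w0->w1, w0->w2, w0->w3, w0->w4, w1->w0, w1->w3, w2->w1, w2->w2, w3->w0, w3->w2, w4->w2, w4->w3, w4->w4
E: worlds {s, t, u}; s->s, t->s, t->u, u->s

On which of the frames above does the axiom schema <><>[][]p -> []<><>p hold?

This is the axiom for a generalized confluence (Geach) condition; its first-order frame correspondent is forall x forall y forall z ((x R^2 y & xRz) -> exists w (y R^2 w & z R^2 w)).
A: fails — w0R²w4, w0Rw2 but no w with w4R²w and w2R²w.
B: fails — wR²x, wRy but no t with xR²t and yR²t.
C: fails — 0R²0, 0R2 but no w with 0R²w and 2R²w.
D: ✓.
E: ✓.

D, E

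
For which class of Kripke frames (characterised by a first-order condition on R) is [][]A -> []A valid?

Suppose □□A→□A is valid. Take Rxy and set V(A)={w : xR²w}. Then □□A at x, so □A at x, so A at y, i.e. ∃z(Rxz∧Rzy).
Conversely, any frame satisfying forall x forall y (Rxy -> exists z (Rxz & Rzy)) validates the schema.
So the correspondent is density.

density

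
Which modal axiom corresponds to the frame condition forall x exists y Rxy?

The condition is seriality. The D schema □p → ◇p defines it.
Suppose □p→◇p is valid. At any x set V(p)=W. Then □p at x, so ◇p at x, so x has a successor.

□p → ◇p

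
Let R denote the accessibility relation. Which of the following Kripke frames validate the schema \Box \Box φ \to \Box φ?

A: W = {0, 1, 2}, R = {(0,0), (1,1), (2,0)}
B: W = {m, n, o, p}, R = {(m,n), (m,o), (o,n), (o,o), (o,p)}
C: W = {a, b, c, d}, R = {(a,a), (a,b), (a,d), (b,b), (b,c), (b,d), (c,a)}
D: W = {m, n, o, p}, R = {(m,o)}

A, B, C

The schema corresponds to density: \forall x \forall y (Rxy \to \exists z (Rxz \wedge Rzy)).
A: holds.
B: holds.
C: holds.
D: fails — Rmo but no z with Rmz and Rzo.
Valid on: A, B, C.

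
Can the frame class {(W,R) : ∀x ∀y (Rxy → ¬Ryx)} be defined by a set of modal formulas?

Any modally definable frame class is closed under surjective bounded morphisms.
The 4-cycle (worlds a,b,c,d with a→b→c→d→a) is asymmetric. Mapping every world to a single reflexive point • is a surjective bounded morphism, and the reflexive point is not asymmetric (R•• but asymmetry requires ¬R••).
So the class is not modally definable.

Not modally definable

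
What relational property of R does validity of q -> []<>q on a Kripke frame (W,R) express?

Suppose q→□◇q is valid. Take Rxy and set V(q)={x}. Then q at x, so □◇q at x, so ◇q at y, so some z with Ryz has q; z=x, i.e. Ryx.

symmetry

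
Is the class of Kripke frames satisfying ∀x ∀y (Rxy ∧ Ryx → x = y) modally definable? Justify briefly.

Modal frame validity is preserved under surjective bounded morphisms.
The 4-cycle (worlds w0,w1,w2,w3 with w0→w1→w2→w3→w0) is antisymmetric. Sending even-indexed worlds to s and odd-indexed worlds to t is a surjective bounded morphism onto the two-world frame with s↔t, which is not antisymmetric.
Hence antisymmetry is not modally definable.

Not definable by any modal formula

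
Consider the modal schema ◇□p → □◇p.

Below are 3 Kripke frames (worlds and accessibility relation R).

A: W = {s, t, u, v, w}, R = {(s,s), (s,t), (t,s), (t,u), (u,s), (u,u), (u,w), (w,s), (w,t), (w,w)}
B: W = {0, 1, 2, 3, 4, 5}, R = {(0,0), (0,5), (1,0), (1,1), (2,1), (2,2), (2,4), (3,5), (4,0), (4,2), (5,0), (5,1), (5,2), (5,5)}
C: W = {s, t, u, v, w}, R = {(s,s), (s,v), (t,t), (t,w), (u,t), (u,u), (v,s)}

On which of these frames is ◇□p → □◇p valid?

A

Frame correspondent (Sahlqvist): ∀x ∀y ∀z (Rxy ∧ Rxz → ∃w (Ryw ∧ Rzw)) — i.e. convergence.
A: condition met.
B: fails — R40 and R42 but 0 and 2 have no common successor.
C: fails — Rtw and Rtw but w and w have no common successor.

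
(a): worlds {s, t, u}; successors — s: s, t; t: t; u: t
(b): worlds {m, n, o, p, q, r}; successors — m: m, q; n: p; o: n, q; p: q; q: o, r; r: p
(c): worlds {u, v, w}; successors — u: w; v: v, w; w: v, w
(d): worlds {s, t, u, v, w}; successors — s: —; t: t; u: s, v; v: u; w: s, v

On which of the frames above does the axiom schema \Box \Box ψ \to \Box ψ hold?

(a), (c)

This is the axiom for density; its first-order frame correspondent is \forall x \forall y (Rxy \to \exists z (Rxz \wedge Rzy)).
(a): holds.
(b): fails — Ron but no z with Roz and Rzn.
(c): holds.
(d): fails — Ruv but no z with Ruz and Rzv.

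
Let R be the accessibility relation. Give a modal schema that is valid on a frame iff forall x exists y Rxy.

The condition is seriality. The D schema □p → ◇p defines it.
Suppose □p→◇p is valid. At any x set V(p)=W. Then □p at x, so ◇p at x, so x has a successor.

□p → ◇p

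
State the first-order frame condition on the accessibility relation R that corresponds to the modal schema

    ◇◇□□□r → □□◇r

∀x ∀y ∀z ((xR²y ∧ xR²z) → ∃w (yR³w ∧ zRw))

This is a Sahlqvist (Geach-type) schema ◇^2□^3r → □^2◇^1r.
First-order correspondent: ∀x ∀y ∀z ((xR²y ∧ xR²z) → ∃w (yR³w ∧ zRw)).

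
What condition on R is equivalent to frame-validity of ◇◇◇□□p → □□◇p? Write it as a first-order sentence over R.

This is a Sahlqvist (Geach-type) schema ◇^3□^2p → □^2◇^1p.
First-order correspondent: ∀x ∀y ∀z ((xR³y ∧ xR²z) → ∃w (yR²w ∧ zRw)).

∀x ∀y ∀z ((xR³y ∧ xR²z) → ∃w (yR²w ∧ zRw))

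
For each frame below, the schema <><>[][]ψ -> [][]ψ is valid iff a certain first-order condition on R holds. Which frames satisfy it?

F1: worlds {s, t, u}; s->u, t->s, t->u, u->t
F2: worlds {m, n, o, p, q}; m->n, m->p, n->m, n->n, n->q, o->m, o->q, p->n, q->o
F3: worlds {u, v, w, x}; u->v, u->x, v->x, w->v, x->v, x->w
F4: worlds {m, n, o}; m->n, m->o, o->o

Frame correspondent (Sahlqvist): forall x forall y forall z ((x R^2 y & x R^2 z) -> exists w (y R^2 w & z = w)) — i.e. a generalized confluence (Geach) condition.
F1: fails — tR²u, tR²t but no w with uR²w and t=w.
F2: fails — mR²q, mR²n but no w with qR²w and n=w.
F3: fails — uR²v, uR²x but no t with vR²t and x=t.
F4: holds.
Valid on: F4.

F4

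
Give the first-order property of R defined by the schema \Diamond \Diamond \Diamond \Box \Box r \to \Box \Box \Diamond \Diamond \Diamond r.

\forall x \forall y \forall z ((x R^3 y \wedge x R^2 z) \to \exists w (y R^2 w \wedge z R^3 w))

This is a Sahlqvist (Geach-type) schema ◇^3□^2r → □^2◇^3r.
First-order correspondent: \forall x \forall y \forall z ((x R^3 y \wedge x R^2 z) \to \exists w (y R^2 w \wedge z R^3 w)).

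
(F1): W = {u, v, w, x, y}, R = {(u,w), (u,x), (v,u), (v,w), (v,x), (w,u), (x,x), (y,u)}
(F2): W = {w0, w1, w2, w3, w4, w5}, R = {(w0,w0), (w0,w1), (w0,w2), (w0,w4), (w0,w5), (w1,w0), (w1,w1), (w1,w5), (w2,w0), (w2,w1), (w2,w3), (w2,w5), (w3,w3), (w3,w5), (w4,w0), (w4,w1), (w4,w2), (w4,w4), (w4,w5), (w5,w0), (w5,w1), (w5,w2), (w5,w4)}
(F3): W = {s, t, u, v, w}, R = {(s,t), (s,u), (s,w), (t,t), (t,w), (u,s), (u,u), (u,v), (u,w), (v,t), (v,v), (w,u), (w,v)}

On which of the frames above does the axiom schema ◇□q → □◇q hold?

none

Frame correspondent (Sahlqvist): ∀x ∀y ∀z (Rxy ∧ Rxz → ∃w (Ryw ∧ Rzw)) — i.e. convergence.
(F1): fails — Ruw and Rux but w and x have no common successor.
(F2): fails — Rw2w3 and Rw2w5 but w3 and w5 have no common successor.
(F3): fails — Rsw and Rst but w and t have no common successor.
Valid on no frame.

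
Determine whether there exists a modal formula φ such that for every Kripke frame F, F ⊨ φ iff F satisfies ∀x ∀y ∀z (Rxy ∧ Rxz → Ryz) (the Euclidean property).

Yes: it is the Euclidean property, defined by the 5 schema ◇r → □◇r.
Suppose ◇r→□◇r is valid. Take Rxy, Rxz and set V(r)={y}. Then ◇r at x, so □◇r at x, so ◇r at z, so some w with Rzw has r; w=y, i.e. Rzy. By symmetry of the argument, Ryz.

Definable; ◇r → □◇r defines it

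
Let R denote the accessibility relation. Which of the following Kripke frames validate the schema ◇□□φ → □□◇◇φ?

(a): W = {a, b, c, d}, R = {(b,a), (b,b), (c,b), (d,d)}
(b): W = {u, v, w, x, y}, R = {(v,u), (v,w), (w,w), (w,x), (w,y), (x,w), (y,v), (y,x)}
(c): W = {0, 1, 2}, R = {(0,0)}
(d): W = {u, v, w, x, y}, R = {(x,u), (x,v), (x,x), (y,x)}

(c)

This is the axiom for a generalized confluence (Geach) condition; its first-order frame correspondent is ∀x ∀y ∀z ((xRy ∧ xR²z) → ∃w (yR²w ∧ zR²w)).
(a): fails — bRa, bR²a but no w with aR²w and aR²w.
(b): fails — vRu, vR²w but no t with uR²t and wR²t.
(c): condition met.
(d): fails — xRu, xR²u but no t with uR²t and uR²t.
Valid on: (c).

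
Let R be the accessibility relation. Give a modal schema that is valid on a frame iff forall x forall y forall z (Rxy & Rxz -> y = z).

◇ψ → □ψ

This is partial functionality; the standard corresponding axiom is CD: ◇ψ → □ψ.
Suppose ◇ψ→□ψ is valid. Take Rxy, Rxz and set V(ψ)={y}. Then ◇ψ at x, so □ψ at x, so ψ at z, i.e. z=y.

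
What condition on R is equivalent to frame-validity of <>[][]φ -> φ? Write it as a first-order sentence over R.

forall x forall y (xRy -> exists w (y R^2 w & x = w))

This is a Sahlqvist (Geach-type) schema ◇^1□^2φ → □^0◇^0φ.
Minimal-valuation argument: fix x; take any y with xR^1y and any z with xR^0z. Set V(φ) to the set of worlds R-reachable from y in exactly 2 steps. Then □^2φ holds at y, so the antecedent holds at x; validity forces ◇^0φ at z, giving a w with zR^0w and yR^2w.
First-order correspondent: forall x forall y (xRy -> exists w (y R^2 w & x = w)).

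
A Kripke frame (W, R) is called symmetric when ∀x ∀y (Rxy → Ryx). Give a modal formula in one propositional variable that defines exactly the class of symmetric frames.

A defining formula is s → □◇s (the B axiom).

s → □◇s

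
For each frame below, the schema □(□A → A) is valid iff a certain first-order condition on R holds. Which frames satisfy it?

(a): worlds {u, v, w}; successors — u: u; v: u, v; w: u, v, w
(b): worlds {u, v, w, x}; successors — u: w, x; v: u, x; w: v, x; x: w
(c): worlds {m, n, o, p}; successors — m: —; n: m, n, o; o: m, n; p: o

Frame correspondent (Sahlqvist): ∀x ∀y (Rxy → Ryy) — i.e. shift-reflexivity.
(a): condition met.
(b): fails — Rxw but not Rww.
(c): fails — Rom but not Rmm.
Valid on: (a).

(a)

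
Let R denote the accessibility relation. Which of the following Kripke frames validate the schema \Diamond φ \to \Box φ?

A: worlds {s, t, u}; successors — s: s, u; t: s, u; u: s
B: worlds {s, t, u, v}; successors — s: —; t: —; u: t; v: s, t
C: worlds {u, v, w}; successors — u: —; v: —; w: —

This is the axiom for partial functionality; its first-order frame correspondent is \forall x \forall y \forall z (Rxy \wedge Rxz \to y = z).
A: fails — s sees both s and u.
B: fails — v sees both s and t.
C: condition met.
Valid on: C.

C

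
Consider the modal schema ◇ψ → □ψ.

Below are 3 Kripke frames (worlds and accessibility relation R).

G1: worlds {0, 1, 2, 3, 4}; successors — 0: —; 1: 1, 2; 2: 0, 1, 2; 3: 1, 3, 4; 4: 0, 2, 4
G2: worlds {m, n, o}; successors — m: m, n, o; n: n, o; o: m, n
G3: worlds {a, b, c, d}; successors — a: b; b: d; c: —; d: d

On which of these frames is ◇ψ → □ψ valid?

G3

This is the axiom for partial functionality; its first-order frame correspondent is ∀x ∀y ∀z (Rxy ∧ Rxz → y = z).
G1: fails — 1 sees both 1 and 2.
G2: fails — m sees both m and n.
G3: holds.
Valid on: G3.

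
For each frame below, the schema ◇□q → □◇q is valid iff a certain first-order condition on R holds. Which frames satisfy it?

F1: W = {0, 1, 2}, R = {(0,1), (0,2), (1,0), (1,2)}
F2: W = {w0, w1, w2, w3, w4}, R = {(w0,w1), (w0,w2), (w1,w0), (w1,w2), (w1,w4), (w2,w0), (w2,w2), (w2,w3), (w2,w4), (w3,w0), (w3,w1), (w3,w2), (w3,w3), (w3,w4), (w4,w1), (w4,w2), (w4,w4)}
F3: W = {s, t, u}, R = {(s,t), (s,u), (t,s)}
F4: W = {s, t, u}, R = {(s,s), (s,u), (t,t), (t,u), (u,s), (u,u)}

The schema corresponds to convergence: ∀x ∀y ∀z (Rxy ∧ Rxz → ∃w (Ryw ∧ Rzw)).
F1: fails — R01 and R02 but 1 and 2 have no common successor.
F2: holds.
F3: fails — Rsu and Rsu but u and u have no common successor.
F4: holds.
Valid on: F2, F4.

F2, F4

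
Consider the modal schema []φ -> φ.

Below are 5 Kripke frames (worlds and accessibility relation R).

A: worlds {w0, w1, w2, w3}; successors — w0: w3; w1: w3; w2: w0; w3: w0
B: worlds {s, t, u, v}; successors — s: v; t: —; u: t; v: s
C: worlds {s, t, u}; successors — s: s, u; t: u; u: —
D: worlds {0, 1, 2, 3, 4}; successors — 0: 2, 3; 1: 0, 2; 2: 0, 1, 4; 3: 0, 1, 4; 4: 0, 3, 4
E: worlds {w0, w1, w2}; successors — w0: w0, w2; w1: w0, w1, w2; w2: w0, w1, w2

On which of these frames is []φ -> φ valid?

E

The schema corresponds to reflexivity: forall x Rxx.
A: fails — world w0 does not see itself.
B: fails — world s does not see itself.
C: fails — world t does not see itself.
D: fails — world 0 does not see itself.
E: holds.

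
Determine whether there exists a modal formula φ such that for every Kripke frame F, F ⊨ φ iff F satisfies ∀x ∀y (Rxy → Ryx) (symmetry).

Yes: it is symmetry, defined by the B schema p → □◇p.

Yes — defined by p → □◇p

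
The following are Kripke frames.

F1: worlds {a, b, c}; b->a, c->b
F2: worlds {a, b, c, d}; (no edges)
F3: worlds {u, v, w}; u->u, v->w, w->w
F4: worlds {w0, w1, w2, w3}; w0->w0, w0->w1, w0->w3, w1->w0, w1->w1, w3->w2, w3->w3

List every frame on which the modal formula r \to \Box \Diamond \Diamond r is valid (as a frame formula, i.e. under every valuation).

F2

This is the axiom for a generalized confluence (Geach) condition; its first-order frame correspondent is \forall x \forall z (xRz \to \exists w (x = w \wedge z R^2 w)).
F1: fails — bRa but no w with b=w and aR²w.
F2: ✓.
F3: fails — vRw but no t with v=t and wR²t.
F4: fails — w0Rw3 but no w with w0=w and w3R²w.
Valid on: F2.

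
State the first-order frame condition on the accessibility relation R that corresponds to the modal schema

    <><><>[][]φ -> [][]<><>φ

This is a Sahlqvist (Geach-type) schema ◇^3□^2φ → □^2◇^2φ.
Minimal-valuation argument: fix x; take any y with xR^3y and any z with xR^2z. Set V(φ) to the set of worlds R-reachable from y in exactly 2 steps. Then □^2φ holds at y, so the antecedent holds at x; validity forces ◇^2φ at z, giving a w with zR^2w and yR^2w.
First-order correspondent: forall x forall y forall z ((x R^3 y & x R^2 z) -> exists w (y R^2 w & z R^2 w)).

forall x forall y forall z ((x R^3 y & x R^2 z) -> exists w (y R^2 w & z R^2 w))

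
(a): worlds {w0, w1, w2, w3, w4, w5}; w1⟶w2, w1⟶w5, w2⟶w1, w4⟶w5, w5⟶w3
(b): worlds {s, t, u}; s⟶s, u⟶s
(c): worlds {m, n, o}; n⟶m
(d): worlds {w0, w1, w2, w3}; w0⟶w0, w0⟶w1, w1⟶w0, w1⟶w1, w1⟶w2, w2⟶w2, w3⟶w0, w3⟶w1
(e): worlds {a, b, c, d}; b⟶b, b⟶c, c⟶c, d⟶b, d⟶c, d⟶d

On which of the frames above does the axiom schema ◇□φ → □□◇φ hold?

(b), (c), (e)

The schema corresponds to a generalized confluence (Geach) condition: ∀x ∀y ∀z ((xRy ∧ xR²z) → ∃w (yRw ∧ zRw)).
(a): fails — w1Rw2, w1R²w1 but no w with w2Rw and w1Rw.
(b): ✓.
(c): ✓.
(d): fails — w0Rw0, w0R²w2 but no w with w0Rw and w2Rw.
(e): ✓.
Valid on: (b), (c), (e).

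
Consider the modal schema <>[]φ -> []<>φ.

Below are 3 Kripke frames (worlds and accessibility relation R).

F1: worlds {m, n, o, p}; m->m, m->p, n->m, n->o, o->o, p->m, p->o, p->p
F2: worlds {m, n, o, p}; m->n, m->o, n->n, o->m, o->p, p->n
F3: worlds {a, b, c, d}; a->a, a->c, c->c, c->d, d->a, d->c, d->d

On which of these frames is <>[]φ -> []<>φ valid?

This is the axiom for convergence; its first-order frame correspondent is forall x forall y forall z (Rxy & Rxz -> exists w (Ryw & Rzw)).
F1: fails — Rno and Rnm but o and m have no common successor.
F2: fails — Rmo and Rmn but o and n have no common successor.
F3: ✓.

F3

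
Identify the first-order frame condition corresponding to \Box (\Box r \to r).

shift-reflexivity: \forall x \forall y (Rxy \to Ryy)

Suppose □(□r→r) is valid. Take Rxy and set V(r)={w : Ryw}. Then at y, □r holds; since □(□r→r) at x, □r→r at y, so r at y, i.e. Ryy.
Conversely, any frame satisfying \forall x \forall y (Rxy \to Ryy) validates the schema.
Frame condition: \forall x \forall y (Rxy \to Ryy).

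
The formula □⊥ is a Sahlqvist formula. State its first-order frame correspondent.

emptiness of R: ∀x ∀y ¬Rxy

This schema is the Ver axiom.
It corresponds to emptiness of R: ∀x ∀y ¬Rxy.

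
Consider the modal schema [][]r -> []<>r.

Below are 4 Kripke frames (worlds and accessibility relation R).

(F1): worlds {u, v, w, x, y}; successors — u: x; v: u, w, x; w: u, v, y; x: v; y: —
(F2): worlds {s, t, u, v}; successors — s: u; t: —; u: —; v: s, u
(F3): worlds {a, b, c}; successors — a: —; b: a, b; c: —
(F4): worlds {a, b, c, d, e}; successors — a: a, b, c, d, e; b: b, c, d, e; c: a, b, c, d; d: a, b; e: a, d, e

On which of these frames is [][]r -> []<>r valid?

(F4)

Frame correspondent (Sahlqvist): forall x forall z (xRz -> exists w (x R^2 w & zRw)) — i.e. a generalized confluence (Geach) condition.
(F1): fails — wRy but no t with wR²t and yRt.
(F2): fails — sRu but no w with sR²w and uRw.
(F3): fails — bRa but no w with bR²w and aRw.
(F4): condition met.
Valid on: (F4).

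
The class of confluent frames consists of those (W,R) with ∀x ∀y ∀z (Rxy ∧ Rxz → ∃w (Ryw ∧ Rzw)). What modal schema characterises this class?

◇□ψ → □◇ψ

The condition is convergence. The .2 schema ◇□ψ → □◇ψ defines it.
Suppose ◇□ψ→□◇ψ is valid. Take Rxy, Rxz and set V(ψ)={w : Ryw}. Then □ψ at y so ◇□ψ at x, so □◇ψ at x, so ◇ψ at z, giving w with Rzw and Ryw.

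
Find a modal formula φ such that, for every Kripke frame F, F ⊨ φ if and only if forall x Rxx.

The condition is reflexivity. The T schema □r → r defines it.
Suppose □r→r is valid. At any x set V(r)={w : Rxw}. Then □r holds at x, so r holds at x, i.e. Rxx.

□r → r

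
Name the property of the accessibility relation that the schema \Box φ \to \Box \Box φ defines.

Transitivity

Suppose □φ→□□φ is valid. Take Rxy, Ryz and set V(φ)={w : Rxw}. Then □φ at x, so □□φ at x, so □φ at y, so φ at z, i.e. Rxz.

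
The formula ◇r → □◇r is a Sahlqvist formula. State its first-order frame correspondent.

Suppose ◇r→□◇r is valid. Take Rxy, Rxz and set V(r)={y}. Then ◇r at x, so □◇r at x, so ◇r at z, so some w with Rzw has r; w=y, i.e. Rzy. By symmetry of the argument, Ryz.

The Euclidean property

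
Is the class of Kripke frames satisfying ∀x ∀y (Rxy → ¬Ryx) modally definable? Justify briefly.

Not modally definable

Any modally definable frame class is closed under surjective bounded morphisms.
The 4-cycle (worlds w0,w1,w2,w3 with w0→w1→w2→w3→w0) is asymmetric. Mapping every world to a single reflexive point • is a surjective bounded morphism, and the reflexive point is not asymmetric (R•• but asymmetry requires ¬R••).
So the class is not modally definable.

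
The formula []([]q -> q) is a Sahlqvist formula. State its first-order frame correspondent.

Suppose □(□q→q) is valid. Take Rxy and set V(q)={w : Ryw}. Then at y, □q holds; since □(□q→q) at x, □q→q at y, so q at y, i.e. Ryy.
Conversely, on a frame with shift-reflexivity the schema holds at every world under every valuation.
So the correspondent is shift-reflexivity.

shift-reflexivity: forall x forall y (Rxy -> Ryy)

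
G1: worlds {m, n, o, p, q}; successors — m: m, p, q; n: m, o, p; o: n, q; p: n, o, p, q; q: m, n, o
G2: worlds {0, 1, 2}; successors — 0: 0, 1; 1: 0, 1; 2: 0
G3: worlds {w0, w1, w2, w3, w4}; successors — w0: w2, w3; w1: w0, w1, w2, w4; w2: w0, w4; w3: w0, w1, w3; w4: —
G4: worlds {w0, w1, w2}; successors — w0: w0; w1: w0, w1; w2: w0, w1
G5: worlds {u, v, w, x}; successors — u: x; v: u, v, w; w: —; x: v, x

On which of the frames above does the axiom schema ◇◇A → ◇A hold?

G4

This is the axiom for transitivity; its first-order frame correspondent is ∀x ∀y ∀z (Rxy ∧ Ryz → Rxz).
G1: fails — Ron and Rno but not Roo.
G2: fails — R20 and R01 but not R21.
G3: fails — Rw1w0 and Rw0w3 but not Rw1w3.
G4: condition met.
G5: fails — Rvu and Rux but not Rvx.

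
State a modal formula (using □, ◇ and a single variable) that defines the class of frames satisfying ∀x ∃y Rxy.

□s → ◇s

This is seriality; the standard corresponding axiom is D: □s → ◇s.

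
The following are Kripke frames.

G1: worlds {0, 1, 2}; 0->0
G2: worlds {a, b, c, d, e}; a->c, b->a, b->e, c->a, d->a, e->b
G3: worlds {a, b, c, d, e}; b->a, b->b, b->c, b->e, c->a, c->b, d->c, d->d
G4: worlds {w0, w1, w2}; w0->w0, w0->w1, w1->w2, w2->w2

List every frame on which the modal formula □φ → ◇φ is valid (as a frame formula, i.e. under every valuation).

G2, G4

Frame correspondent (Sahlqvist): ∀x ∃y Rxy — i.e. seriality.
G1: fails — world 1 has no successor.
G2: holds.
G3: fails — world a has no successor.
G4: holds.
Valid on: G2, G4.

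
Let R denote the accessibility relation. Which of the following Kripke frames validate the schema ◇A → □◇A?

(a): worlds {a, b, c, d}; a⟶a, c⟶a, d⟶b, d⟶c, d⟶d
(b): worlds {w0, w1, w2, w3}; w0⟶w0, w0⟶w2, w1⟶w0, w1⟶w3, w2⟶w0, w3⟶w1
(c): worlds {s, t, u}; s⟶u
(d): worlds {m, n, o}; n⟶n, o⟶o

(d)

The schema corresponds to the Euclidean property: ∀x ∀y ∀z (Rxy ∧ Rxz → Ryz).
(a): fails — Rdc and Rdc but not Rcc.
(b): fails — Rw0w2 and Rw0w2 but not Rw2w2.
(c): fails — Rsu and Rsu but not Ruu.
(d): holds.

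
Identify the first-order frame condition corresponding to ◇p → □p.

Suppose ◇p→□p is valid. Take Rxy, Rxz and set V(p)={y}. Then ◇p at x, so □p at x, so p at z, i.e. z=y.
Conversely, any frame satisfying ∀x ∀y ∀z (Rxy ∧ Rxz → y = z) validates the schema.
So the correspondent is partial functionality.

Partial functionality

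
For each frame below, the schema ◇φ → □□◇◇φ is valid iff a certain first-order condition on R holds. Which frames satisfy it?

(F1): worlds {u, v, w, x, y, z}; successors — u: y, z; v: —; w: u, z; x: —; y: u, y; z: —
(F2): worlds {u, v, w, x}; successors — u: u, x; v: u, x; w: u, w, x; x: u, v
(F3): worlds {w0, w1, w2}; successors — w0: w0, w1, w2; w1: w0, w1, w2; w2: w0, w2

This is the axiom for a generalized confluence (Geach) condition; its first-order frame correspondent is ∀x ∀y ∀z ((xRy ∧ xR²z) → ∃w (y = w ∧ zR²w)).
(F1): fails — uRz, uR²u but no t with z=t and uR²t.
(F2): fails — wRw, wR²u but no t with w=t and uR²t.
(F3): condition met.

(F3)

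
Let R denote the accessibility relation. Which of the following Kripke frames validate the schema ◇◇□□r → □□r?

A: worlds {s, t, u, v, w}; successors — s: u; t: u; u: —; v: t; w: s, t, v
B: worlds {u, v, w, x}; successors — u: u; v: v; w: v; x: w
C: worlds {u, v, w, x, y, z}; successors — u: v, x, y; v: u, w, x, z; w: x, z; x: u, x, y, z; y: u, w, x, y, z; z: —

B

The schema corresponds to a generalized confluence (Geach) condition: ∀x ∀y ∀z ((xR²y ∧ xR²z) → ∃w (yR²w ∧ z = w)).
A: fails — vR²u, vR²u but no w* with uR²w* and u=w*.
B: holds.
C: fails — uR²w, uR²w but no t with wR²t and w=t.
Valid on: B.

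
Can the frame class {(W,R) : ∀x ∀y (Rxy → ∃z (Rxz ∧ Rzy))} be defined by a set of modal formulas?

This is a Sahlqvist condition; the C4 axiom □□r → □r defines it.
Suppose □□r→□r is valid. Take Rxy and set V(r)={w : xR²w}. Then □□r at x, so □r at x, so r at y, i.e. ∃z(Rxz∧Rzy).

Definable; □□r → □r defines it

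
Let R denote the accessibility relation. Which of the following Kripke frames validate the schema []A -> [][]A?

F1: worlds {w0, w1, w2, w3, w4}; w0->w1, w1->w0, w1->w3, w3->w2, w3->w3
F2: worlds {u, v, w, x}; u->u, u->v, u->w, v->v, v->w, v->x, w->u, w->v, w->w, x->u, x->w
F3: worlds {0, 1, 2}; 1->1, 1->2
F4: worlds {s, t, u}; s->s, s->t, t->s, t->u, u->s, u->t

Frame correspondent (Sahlqvist): forall x forall y forall z (Rxy & Ryz -> Rxz) — i.e. transitivity.
F1: fails — Rw1w0 and Rw0w1 but not Rw1w1.
F2: fails — Ruv and Rvx but not Rux.
F3: satisfies the condition.
F4: fails — Rut and Rtu but not Ruu.

F3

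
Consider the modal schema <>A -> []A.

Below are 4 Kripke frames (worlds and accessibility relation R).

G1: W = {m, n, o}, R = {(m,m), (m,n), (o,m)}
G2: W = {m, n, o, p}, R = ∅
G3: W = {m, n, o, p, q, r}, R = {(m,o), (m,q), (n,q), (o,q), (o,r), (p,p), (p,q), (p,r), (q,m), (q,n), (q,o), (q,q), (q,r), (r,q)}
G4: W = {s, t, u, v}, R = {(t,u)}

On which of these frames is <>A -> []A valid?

G2, G4

Frame correspondent (Sahlqvist): forall x forall y forall z (Rxy & Rxz -> y = z) — i.e. partial functionality.
G1: fails — m sees both m and n.
G2: holds.
G3: fails — m sees both o and q.
G4: holds.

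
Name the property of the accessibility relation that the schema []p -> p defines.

This schema is the T axiom.
It corresponds to reflexivity: forall x Rxx.

reflexivity: forall x Rxx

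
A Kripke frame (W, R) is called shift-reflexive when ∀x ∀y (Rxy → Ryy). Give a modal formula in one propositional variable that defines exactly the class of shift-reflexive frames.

□(□r → r)

A defining formula is □(□r → r) (the T□ axiom).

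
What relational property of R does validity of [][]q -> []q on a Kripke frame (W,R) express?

density

This schema is the C4 axiom.
It corresponds to density: forall x forall y (Rxy -> exists z (Rxz & Rzy)).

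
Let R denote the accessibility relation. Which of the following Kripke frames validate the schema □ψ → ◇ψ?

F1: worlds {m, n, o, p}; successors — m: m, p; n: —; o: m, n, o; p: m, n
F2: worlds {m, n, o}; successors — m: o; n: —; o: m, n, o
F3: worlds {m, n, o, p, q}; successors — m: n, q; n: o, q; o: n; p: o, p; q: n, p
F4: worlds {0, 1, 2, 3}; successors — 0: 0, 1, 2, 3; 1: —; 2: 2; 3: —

This is the axiom for seriality; its first-order frame correspondent is ∀x ∃y Rxy.
F1: fails — world n has no successor.
F2: fails — world n has no successor.
F3: holds.
F4: fails — world 1 has no successor.

F3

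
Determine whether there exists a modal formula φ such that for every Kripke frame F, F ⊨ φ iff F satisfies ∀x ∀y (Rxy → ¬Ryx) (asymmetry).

Not modally definable

Any modally definable frame class is closed under surjective bounded morphisms.
The 5-cycle (worlds 0,1,2,3,4 with 0→1→2→3→4→0) is asymmetric. Mapping every world to a single reflexive point • is a surjective bounded morphism, and the reflexive point is not asymmetric (R•• but asymmetry requires ¬R••).
So the class is not modally definable.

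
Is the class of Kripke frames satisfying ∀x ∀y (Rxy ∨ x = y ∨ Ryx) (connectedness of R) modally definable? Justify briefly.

Modal frame validity is preserved under disjoint unions.
Take 4 disjoint single-world reflexive frames: each is trivially connected, but their disjoint union has 4 worlds with no edge between distinct components, so it is not connected.
So the class is not modally definable.

Not definable by any modal formula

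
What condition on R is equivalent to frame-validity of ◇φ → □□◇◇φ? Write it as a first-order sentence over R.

∀x ∀y ∀z ((xRy ∧ xR²z) → ∃w (y = w ∧ zR²w))

This is a Sahlqvist (Geach-type) schema ◇^1□^0φ → □^2◇^2φ.
Minimal-valuation argument: fix x; take any y with xR^1y and any z with xR^2z. Set V(φ) to the set of worlds R-reachable from y in exactly 0 steps. Then □^0φ holds at y, so the antecedent holds at x; validity forces ◇^2φ at z, giving a w with zR^2w and yR^0w.
First-order correspondent: ∀x ∀y ∀z ((xRy ∧ xR²z) → ∃w (y = w ∧ zR²w)).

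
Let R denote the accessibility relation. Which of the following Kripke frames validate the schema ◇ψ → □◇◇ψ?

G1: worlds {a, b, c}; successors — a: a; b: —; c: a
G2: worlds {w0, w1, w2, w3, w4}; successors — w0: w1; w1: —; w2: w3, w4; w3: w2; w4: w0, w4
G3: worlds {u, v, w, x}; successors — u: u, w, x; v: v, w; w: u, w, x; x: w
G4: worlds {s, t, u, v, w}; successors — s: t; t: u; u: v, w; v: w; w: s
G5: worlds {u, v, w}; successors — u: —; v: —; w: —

G1, G5

The schema corresponds to a generalized confluence (Geach) condition: ∀x ∀y ∀z ((xRy ∧ xRz) → ∃w (y = w ∧ zR²w)).
G1: condition met.
G2: fails — w0Rw1, w0Rw1 but no w with w1=w and w1R²w.
G3: fails — vRv, vRw but no t with v=t and wR²t.
G4: fails — sRt, sRt but no w* with t=w* and tR²w*.
G5: condition met.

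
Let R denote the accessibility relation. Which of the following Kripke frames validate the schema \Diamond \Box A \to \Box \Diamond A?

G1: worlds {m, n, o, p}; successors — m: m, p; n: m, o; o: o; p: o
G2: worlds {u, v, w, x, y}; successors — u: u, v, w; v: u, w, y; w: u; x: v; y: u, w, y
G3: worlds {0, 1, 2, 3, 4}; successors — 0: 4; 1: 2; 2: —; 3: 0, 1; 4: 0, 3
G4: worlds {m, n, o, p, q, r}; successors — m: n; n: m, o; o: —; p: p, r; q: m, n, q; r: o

G2

Frame correspondent (Sahlqvist): \forall x \forall y \forall z (Rxy \wedge Rxz \to \exists w (Ryw \wedge Rzw)) — i.e. convergence.
G1: fails — Rmm and Rmp but m and p have no common successor.
G2: satisfies the condition.
G3: fails — R12 and R12 but 2 and 2 have no common successor.
G4: fails — Rno and Rno but o and o have no common successor.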